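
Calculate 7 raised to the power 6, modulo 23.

Step 1: Compute 7^6 mod 23 step by step, reducing modulo 23 at each step.
  7^1 mod 23 = 7
  7^2 mod 23 = (7 * 7) mod 23 = 3
  7^3 mod 23 = (3 * 7) mod 23 = 21
  7^4 mod 23 = (21 * 7) mod 23 = 9
  7^5 mod 23 = (9 * 7) mod 23 = 17
  7^6 mod 23 = (17 * 7) mod 23 = 4
Step 2: Result = 4.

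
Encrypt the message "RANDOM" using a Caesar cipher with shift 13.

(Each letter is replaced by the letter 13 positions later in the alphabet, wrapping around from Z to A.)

Step 1: For each letter, shift forward by 13 positions (mod 26).
  R (position 17) -> position (17+13) mod 26 = 4 -> E
  A (position 0) -> position (0+13) mod 26 = 13 -> N
  N (position 13) -> position (13+13) mod 26 = 0 -> A
  D (position 3) -> position (3+13) mod 26 = 16 -> Q
  O (position 14) -> position (14+13) mod 26 = 1 -> B
  M (position 12) -> position (12+13) mod 26 = 25 -> Z
Result: ENAQBZ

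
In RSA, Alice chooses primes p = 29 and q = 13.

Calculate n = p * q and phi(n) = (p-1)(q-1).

Step 1: n = p * q = 29 * 13 = 377.
Step 2: phi(n) = (p-1)(q-1) = 28 * 12 = 336.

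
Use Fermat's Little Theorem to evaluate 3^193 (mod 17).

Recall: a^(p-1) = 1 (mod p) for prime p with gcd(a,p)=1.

Step 1: Since 17 is prime, by Fermat's Little Theorem: 3^16 = 1 (mod 17).
Step 2: Reduce exponent: 193 mod 16 = 1.
Step 3: So 3^193 = 3^1 (mod 17).
Step 4: 3^1 mod 17 = 3.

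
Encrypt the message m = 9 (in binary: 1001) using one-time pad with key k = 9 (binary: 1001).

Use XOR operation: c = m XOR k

Step 1: Write out the XOR operation bit by bit:
  Message: 1001
  Key:     1001
  XOR:     0000
Step 2: Convert to decimal: 0000 = 0.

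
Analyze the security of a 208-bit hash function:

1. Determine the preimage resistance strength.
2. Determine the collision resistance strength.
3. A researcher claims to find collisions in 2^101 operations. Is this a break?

Step 1: Preimage resistance requires brute-force of 2^208 operations.
Step 2: Collision resistance (birthday bound) = 2^(208/2) = 2^104.
Step 3: The claimed attack costs 2^101 operations.
Step 4: Since 2^101 < 2^104, the claimed attack beats the generic birthday bound, so collision resistance is broken.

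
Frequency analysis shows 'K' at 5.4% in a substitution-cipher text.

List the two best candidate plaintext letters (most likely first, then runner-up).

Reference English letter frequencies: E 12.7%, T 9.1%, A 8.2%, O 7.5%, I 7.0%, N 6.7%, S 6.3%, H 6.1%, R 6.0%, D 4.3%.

Step 1: Observed frequency of 'K' is 5.4%.
Step 2: Compute distances to each reference frequency and sort:
  R (6.0%): difference = 0.6% <-- BEST
  H (6.1%): difference = 0.7% <-- RUNNER-UP
  S (6.3%): difference = 0.9%
  D (4.3%): difference = 1.1%
  N (6.7%): difference = 1.3%
Step 3: Most likely is 'R' (6.0%, diff 0.6%); second most likely is 'H' (6.1%, diff 0.7%).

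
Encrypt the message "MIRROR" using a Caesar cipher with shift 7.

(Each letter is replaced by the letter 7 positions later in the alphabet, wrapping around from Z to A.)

Step 1: For each letter, shift forward by 7 positions (mod 26).
  M (position 12) -> position (12+7) mod 26 = 19 -> T
  I (position 8) -> position (8+7) mod 26 = 15 -> P
  R (position 17) -> position (17+7) mod 26 = 24 -> Y
  R (position 17) -> position (17+7) mod 26 = 24 -> Y
  O (position 14) -> position (14+7) mod 26 = 21 -> V
  R (position 17) -> position (17+7) mod 26 = 24 -> Y
Result: TPYYVY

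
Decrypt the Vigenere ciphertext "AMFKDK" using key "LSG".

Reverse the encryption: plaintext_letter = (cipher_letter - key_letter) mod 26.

Step 1: Extend key: LSGLSG
Step 2: Decrypt each letter (c - k) mod 26:
  A(0) - L(11) = (0-11) mod 26 = 15 = P
  M(12) - S(18) = (12-18) mod 26 = 20 = U
  F(5) - G(6) = (5-6) mod 26 = 25 = Z
  K(10) - L(11) = (10-11) mod 26 = 25 = Z
  D(3) - S(18) = (3-18) mod 26 = 11 = L
  K(10) - G(6) = (10-6) mod 26 = 4 = E
Plaintext: PUZZLE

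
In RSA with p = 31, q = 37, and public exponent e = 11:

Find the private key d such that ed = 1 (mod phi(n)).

Step 1: n = 31 * 37 = 1147.
Step 2: phi(n) = 30 * 36 = 1080.
Step 3: Find d such that 11 * d = 1 (mod 1080).
Step 4: d = 11^(-1) mod 1080 = 491.
Verification: 11 * 491 = 5401 = 5 * 1080 + 1.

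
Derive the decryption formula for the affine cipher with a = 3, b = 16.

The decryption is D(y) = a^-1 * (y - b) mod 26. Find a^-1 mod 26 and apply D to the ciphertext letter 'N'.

Step 1: Find a^-1, the modular inverse of 3 mod 26.
Step 2: We need 3 * a^-1 = 1 (mod 26).
Step 3: 3 * 9 = 27 = 1 * 26 + 1, so a^-1 = 9.
Step 4: D(y) = 9(y - 16) mod 26.
Step 5: Apply to 'N' (y = 13): D(13) = 9 * (13 - 16) mod 26 = 9 * -3 mod 26 = 25 -> 'Z'.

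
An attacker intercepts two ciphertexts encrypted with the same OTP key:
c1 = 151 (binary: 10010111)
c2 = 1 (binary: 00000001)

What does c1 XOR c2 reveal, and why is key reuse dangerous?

Step 1: c1 XOR c2 = (m1 XOR k) XOR (m2 XOR k).
Step 2: By XOR associativity/commutativity: = m1 XOR m2 XOR k XOR k = m1 XOR m2.
Step 3: 10010111 XOR 00000001 = 10010110 = 150.
Step 4: The key cancels out! An attacker learns m1 XOR m2 = 150, revealing the relationship between plaintexts.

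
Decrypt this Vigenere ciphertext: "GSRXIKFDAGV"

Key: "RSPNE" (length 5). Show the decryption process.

Step 1: Key 'RSPNE' has length 5. Extended key: RSPNERSPNER
Step 2: Decrypt each position:
  G(6) - R(17) = 15 = P
  S(18) - S(18) = 0 = A
  R(17) - P(15) = 2 = C
  X(23) - N(13) = 10 = K
  I(8) - E(4) = 4 = E
  K(10) - R(17) = 19 = T
  F(5) - S(18) = 13 = N
  D(3) - P(15) = 14 = O
  A(0) - N(13) = 13 = N
  G(6) - E(4) = 2 = C
  V(21) - R(17) = 4 = E
Plaintext: PACKETNONCE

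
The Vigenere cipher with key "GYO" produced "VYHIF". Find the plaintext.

Step 1: Extend key: GYOGY
Step 2: Decrypt each letter (c - k) mod 26:
  V(21) - G(6) = (21-6) mod 26 = 15 = P
  Y(24) - Y(24) = (24-24) mod 26 = 0 = A
  H(7) - O(14) = (7-14) mod 26 = 19 = T
  I(8) - G(6) = (8-6) mod 26 = 2 = C
  F(5) - Y(24) = (5-24) mod 26 = 7 = H
Plaintext: PATCH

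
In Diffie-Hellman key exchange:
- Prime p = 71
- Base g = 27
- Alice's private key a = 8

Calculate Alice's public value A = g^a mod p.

Step 1: A = g^a mod p = 27^8 mod 71.
  27^1 mod 71 = 27
  27^2 mod 71 = (27 * 27) mod 71 = 19
  27^3 mod 71 = (19 * 27) mod 71 = 16
  27^4 mod 71 = (16 * 27) mod 71 = 6
  27^5 mod 71 = (6 * 27) mod 71 = 20
  27^6 mod 71 = (20 * 27) mod 71 = 43
  27^7 mod 71 = (43 * 27) mod 71 = 25
  27^8 mod 71 = (25 * 27) mod 71 = 36
Result: A = 36.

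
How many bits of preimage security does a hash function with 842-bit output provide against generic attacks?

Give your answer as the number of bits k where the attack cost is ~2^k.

Step 1: The hash has a 842-bit output.
Step 2: Preimage resistance means: given a digest h(x), it should be infeasible to find any input that hashes to it.
With a 842-bit output there are 2^842 possible digests, so a generic brute-force preimage search costs about 2^842 evaluations.
Step 3: Security level = 842 bits.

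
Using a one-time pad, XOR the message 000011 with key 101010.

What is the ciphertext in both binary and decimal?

Step 1: Write out the XOR operation bit by bit:
  Message: 000011
  Key:     101010
  XOR:     101001
Step 2: Convert to decimal: 101001 = 41.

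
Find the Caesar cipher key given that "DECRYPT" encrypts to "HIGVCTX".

Step 1: Compare first letters: D (position 3) -> H (position 7).
Step 2: Shift = (7 - 3) mod 26 = 4.
The shift value is 4.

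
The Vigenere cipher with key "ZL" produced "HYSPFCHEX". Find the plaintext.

Step 1: Extend key: ZLZLZLZLZ
Step 2: Decrypt each letter (c - k) mod 26:
  H(7) - Z(25) = (7-25) mod 26 = 8 = I
  Y(24) - L(11) = (24-11) mod 26 = 13 = N
  S(18) - Z(25) = (18-25) mod 26 = 19 = T
  P(15) - L(11) = (15-11) mod 26 = 4 = E
  F(5) - Z(25) = (5-25) mod 26 = 6 = G
  C(2) - L(11) = (2-11) mod 26 = 17 = R
  H(7) - Z(25) = (7-25) mod 26 = 8 = I
  E(4) - L(11) = (4-11) mod 26 = 19 = T
  X(23) - Z(25) = (23-25) mod 26 = 24 = Y
Plaintext: INTEGRITY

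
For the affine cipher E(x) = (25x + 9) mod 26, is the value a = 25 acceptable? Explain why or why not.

Step 1: Compute gcd(25, 26).
Step 2: gcd(25, 26) = 1.
Since gcd = 1, 25 is coprime with 26, so it is a valid key.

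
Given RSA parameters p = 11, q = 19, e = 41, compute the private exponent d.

Step 1: n = 11 * 19 = 209.
Step 2: phi(n) = 10 * 18 = 180.
Step 3: Find d such that 41 * d = 1 (mod 180).
Step 4: d = 41^(-1) mod 180 = 101.
Verification: 41 * 101 = 4141 = 23 * 180 + 1.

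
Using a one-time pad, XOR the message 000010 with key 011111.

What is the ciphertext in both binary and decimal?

Step 1: Write out the XOR operation bit by bit:
  Message: 000010
  Key:     011111
  XOR:     011101
Step 2: Convert to decimal: 011101 = 29.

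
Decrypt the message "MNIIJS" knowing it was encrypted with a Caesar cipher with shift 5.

Step 1: Reverse the shift by subtracting 5 from each letter position.
  M (position 12) -> position (12-5) mod 26 = 7 -> H
  N (position 13) -> position (13-5) mod 26 = 8 -> I
  I (position 8) -> position (8-5) mod 26 = 3 -> D
  I (position 8) -> position (8-5) mod 26 = 3 -> D
  J (position 9) -> position (9-5) mod 26 = 4 -> E
  S (position 18) -> position (18-5) mod 26 = 13 -> N
Decrypted message: HIDDEN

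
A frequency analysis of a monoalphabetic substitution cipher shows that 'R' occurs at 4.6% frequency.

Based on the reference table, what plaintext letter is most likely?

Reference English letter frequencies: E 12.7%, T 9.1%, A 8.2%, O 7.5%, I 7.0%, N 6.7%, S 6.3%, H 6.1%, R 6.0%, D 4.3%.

Step 1: The observed frequency is 4.6%.
Step 2: Compare with English frequencies:
  E: 12.7% (difference: 8.1%)
  T: 9.1% (difference: 4.5%)
  A: 8.2% (difference: 3.6%)
  O: 7.5% (difference: 2.9%)
  I: 7.0% (difference: 2.4%)
  N: 6.7% (difference: 2.1%)
  S: 6.3% (difference: 1.7%)
  H: 6.1% (difference: 1.5%)
  R: 6.0% (difference: 1.4%)
  D: 4.3% (difference: 0.3%) <-- closest
Step 3: 'R' most likely represents 'D' (frequency 4.3%).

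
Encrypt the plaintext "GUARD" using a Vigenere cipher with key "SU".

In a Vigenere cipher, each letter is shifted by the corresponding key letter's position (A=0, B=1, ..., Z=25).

Step 1: Repeat key to match plaintext length:
  Plaintext: GUARD
  Key:       SUSUS
Step 2: Encrypt each letter:
  G(6) + S(18) = (6+18) mod 26 = 24 = Y
  U(20) + U(20) = (20+20) mod 26 = 14 = O
  A(0) + S(18) = (0+18) mod 26 = 18 = S
  R(17) + U(20) = (17+20) mod 26 = 11 = L
  D(3) + S(18) = (3+18) mod 26 = 21 = V
Ciphertext: YOSLV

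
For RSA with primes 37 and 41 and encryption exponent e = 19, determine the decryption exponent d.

Step 1: n = 37 * 41 = 1517.
Step 2: phi(n) = 36 * 40 = 1440.
Step 3: Find d such that 19 * d = 1 (mod 1440).
Step 4: d = 19^(-1) mod 1440 = 379.
Verification: 19 * 379 = 7201 = 5 * 1440 + 1.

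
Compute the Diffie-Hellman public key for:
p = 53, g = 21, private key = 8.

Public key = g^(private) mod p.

Step 1: A = g^a mod p = 21^8 mod 53.
  21^1 mod 53 = 21
  21^2 mod 53 = (21 * 21) mod 53 = 17
  21^3 mod 53 = (17 * 21) mod 53 = 39
  21^4 mod 53 = (39 * 21) mod 53 = 24
  21^5 mod 53 = (24 * 21) mod 53 = 27
  21^6 mod 53 = (27 * 21) mod 53 = 37
  21^7 mod 53 = (37 * 21) mod 53 = 35
  21^8 mod 53 = (35 * 21) mod 53 = 46
Result: A = 46.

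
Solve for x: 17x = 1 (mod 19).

Step 1: We need x such that 17 * x = 1 (mod 19).
Step 2: Using the extended Euclidean algorithm or trial:
  17 * 9 = 153 = 8 * 19 + 1.
Step 3: Since 153 mod 19 = 1, the inverse is x = 9.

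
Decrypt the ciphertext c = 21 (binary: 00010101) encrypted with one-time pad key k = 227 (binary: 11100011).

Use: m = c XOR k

Step 1: XOR ciphertext with key:
  Ciphertext: 00010101
  Key:        11100011
  XOR:        11110110
Step 2: Plaintext = 11110110 = 246 in decimal.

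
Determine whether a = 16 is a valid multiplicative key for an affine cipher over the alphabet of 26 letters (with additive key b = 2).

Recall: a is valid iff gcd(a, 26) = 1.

Step 1: Compute gcd(16, 26).
Step 2: gcd(16, 26) = 2.
Since gcd = 2 != 1, 16 shares a common factor with 26, so it cannot be used.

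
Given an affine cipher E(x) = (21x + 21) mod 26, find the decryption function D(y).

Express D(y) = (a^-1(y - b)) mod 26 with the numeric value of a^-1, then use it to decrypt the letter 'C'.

Step 1: Find a^-1, the modular inverse of 21 mod 26.
Step 2: We need 21 * a^-1 = 1 (mod 26).
Step 3: 21 * 5 = 105 = 4 * 26 + 1, so a^-1 = 5.
Step 4: D(y) = 5(y - 21) mod 26.
Step 5: Apply to 'C' (y = 2): D(2) = 5 * (2 - 21) mod 26 = 5 * -19 mod 26 = 9 -> 'J'.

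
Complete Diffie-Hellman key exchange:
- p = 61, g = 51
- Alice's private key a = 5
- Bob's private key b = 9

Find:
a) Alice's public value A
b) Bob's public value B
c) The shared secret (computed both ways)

Step 1: A = g^a mod p = 51^5 mod 61 = 40.
Step 2: B = g^b mod p = 51^9 mod 61 = 23.
Step 3: Alice computes s = B^a mod p = 23^5 mod 61 = 50.
Step 4: Bob computes s = A^b mod p = 40^9 mod 61 = 50.
Both sides agree: shared secret = 50.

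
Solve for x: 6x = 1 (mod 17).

Step 1: We need x such that 6 * x = 1 (mod 17).
Step 2: Using the extended Euclidean algorithm or trial:
  6 * 3 = 18 = 1 * 17 + 1.
Step 3: Since 18 mod 17 = 1, the inverse is x = 3.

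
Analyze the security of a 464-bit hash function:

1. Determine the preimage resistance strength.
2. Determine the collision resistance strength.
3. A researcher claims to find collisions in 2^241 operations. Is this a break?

Step 1: Preimage resistance requires brute-force of 2^464 operations.
Step 2: Collision resistance (birthday bound) = 2^(464/2) = 2^232.
Step 3: The claimed attack costs 2^241 operations.
Step 4: Since 2^241 >= 2^232, the claimed attack is no faster than the generic birthday attack, so this does not break collision resistance.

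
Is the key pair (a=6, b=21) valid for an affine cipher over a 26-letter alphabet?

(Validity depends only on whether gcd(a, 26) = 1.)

Step 1: Compute gcd(6, 26).
Step 2: gcd(6, 26) = 2.
Since gcd = 2 != 1, 6 shares a common factor with 26, so it cannot be used.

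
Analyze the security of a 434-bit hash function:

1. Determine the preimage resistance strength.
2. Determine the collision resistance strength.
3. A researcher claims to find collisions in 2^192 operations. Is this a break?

Step 1: Preimage resistance requires brute-force of 2^434 operations.
Step 2: Collision resistance (birthday bound) = 2^(434/2) = 2^217.
Step 3: The claimed attack costs 2^192 operations.
Step 4: Since 2^192 < 2^217, the claimed attack beats the generic birthday bound, so collision resistance is broken.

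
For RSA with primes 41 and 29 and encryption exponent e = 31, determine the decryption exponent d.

Step 1: n = 41 * 29 = 1189.
Step 2: phi(n) = 40 * 28 = 1120.
Step 3: Find d such that 31 * d = 1 (mod 1120).
Step 4: d = 31^(-1) mod 1120 = 831.
Verification: 31 * 831 = 25761 = 23 * 1120 + 1.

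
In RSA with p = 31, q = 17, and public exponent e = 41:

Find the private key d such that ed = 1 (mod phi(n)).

Step 1: n = 31 * 17 = 527.
Step 2: phi(n) = 30 * 16 = 480.
Step 3: Find d such that 41 * d = 1 (mod 480).
Step 4: d = 41^(-1) mod 480 = 281.
Verification: 41 * 281 = 11521 = 24 * 480 + 1.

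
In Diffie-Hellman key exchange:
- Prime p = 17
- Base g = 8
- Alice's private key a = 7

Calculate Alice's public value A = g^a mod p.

Step 1: A = g^a mod p = 8^7 mod 17.
  8^1 mod 17 = 8
  8^2 mod 17 = (8 * 8) mod 17 = 13
  8^3 mod 17 = (13 * 8) mod 17 = 2
  8^4 mod 17 = (2 * 8) mod 17 = 16
  8^5 mod 17 = (16 * 8) mod 17 = 9
  8^6 mod 17 = (9 * 8) mod 17 = 4
  8^7 mod 17 = (4 * 8) mod 17 = 15
Result: A = 15.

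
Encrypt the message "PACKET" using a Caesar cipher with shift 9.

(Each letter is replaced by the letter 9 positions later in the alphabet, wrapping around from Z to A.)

Step 1: For each letter, shift forward by 9 positions (mod 26).
  P (position 15) -> position (15+9) mod 26 = 24 -> Y
  A (position 0) -> position (0+9) mod 26 = 9 -> J
  C (position 2) -> position (2+9) mod 26 = 11 -> L
  K (position 10) -> position (10+9) mod 26 = 19 -> T
  E (position 4) -> position (4+9) mod 26 = 13 -> N
  T (position 19) -> position (19+9) mod 26 = 2 -> C
Result: YJLTNC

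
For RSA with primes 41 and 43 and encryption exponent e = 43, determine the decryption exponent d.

Step 1: n = 41 * 43 = 1763.
Step 2: phi(n) = 40 * 42 = 1680.
Step 3: Find d such that 43 * d = 1 (mod 1680).
Step 4: d = 43^(-1) mod 1680 = 547.
Verification: 43 * 547 = 23521 = 14 * 1680 + 1.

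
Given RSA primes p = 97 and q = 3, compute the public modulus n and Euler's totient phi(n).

Step 1: n = p * q = 97 * 3 = 291.
Step 2: phi(n) = (p-1)(q-1) = 96 * 2 = 192.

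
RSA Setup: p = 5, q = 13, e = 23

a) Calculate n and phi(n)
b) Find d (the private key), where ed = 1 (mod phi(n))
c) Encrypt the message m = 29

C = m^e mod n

Step 1: n = 5 * 13 = 65.
Step 2: phi(n) = (5-1)(13-1) = 4 * 12 = 48.
Step 3: Find d = 23^(-1) mod 48 = 23.
  Verify: 23 * 23 = 529 = 1 (mod 48).
Step 4: C = 29^23 mod 65 = 9.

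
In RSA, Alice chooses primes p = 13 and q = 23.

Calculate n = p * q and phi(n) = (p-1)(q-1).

Step 1: n = p * q = 13 * 23 = 299.
Step 2: phi(n) = (p-1)(q-1) = 12 * 22 = 264.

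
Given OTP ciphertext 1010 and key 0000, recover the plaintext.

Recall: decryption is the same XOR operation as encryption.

Step 1: XOR ciphertext with key:
  Ciphertext: 1010
  Key:        0000
  XOR:        1010
Step 2: Plaintext = 1010 = 10 in decimal.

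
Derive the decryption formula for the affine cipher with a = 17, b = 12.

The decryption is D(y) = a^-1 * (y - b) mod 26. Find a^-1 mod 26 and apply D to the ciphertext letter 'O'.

Step 1: Find a^-1, the modular inverse of 17 mod 26.
Step 2: We need 17 * a^-1 = 1 (mod 26).
Step 3: 17 * 23 = 391 = 15 * 26 + 1, so a^-1 = 23.
Step 4: D(y) = 23(y - 12) mod 26.
Step 5: Apply to 'O' (y = 14): D(14) = 23 * (14 - 12) mod 26 = 23 * 2 mod 26 = 20 -> 'U'.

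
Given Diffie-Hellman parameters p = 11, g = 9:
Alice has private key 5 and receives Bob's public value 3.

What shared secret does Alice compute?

Step 1: s = B^a mod p = 3^5 mod 11.
  3^1 mod 11 = 3
  3^2 mod 11 = (3 * 3) mod 11 = 9
  3^3 mod 11 = (9 * 3) mod 11 = 5
  3^4 mod 11 = (5 * 3) mod 11 = 4
  3^5 mod 11 = (4 * 3) mod 11 = 1
Result: shared secret = 1.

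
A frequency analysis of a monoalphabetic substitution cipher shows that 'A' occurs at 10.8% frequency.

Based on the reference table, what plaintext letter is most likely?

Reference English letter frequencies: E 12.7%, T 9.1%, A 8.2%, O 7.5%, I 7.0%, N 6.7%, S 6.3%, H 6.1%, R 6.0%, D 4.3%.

Step 1: The observed frequency is 10.8%.
Step 2: Compare with English frequencies:
  E: 12.7% (difference: 1.9%)
  T: 9.1% (difference: 1.7%) <-- closest
  A: 8.2% (difference: 2.6%)
  O: 7.5% (difference: 3.3%)
  I: 7.0% (difference: 3.8%)
  N: 6.7% (difference: 4.1%)
  S: 6.3% (difference: 4.5%)
  H: 6.1% (difference: 4.7%)
  R: 6.0% (difference: 4.8%)
  D: 4.3% (difference: 6.5%)
Step 3: 'A' most likely represents 'T' (frequency 9.1%).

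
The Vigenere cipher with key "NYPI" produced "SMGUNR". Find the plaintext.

Step 1: Extend key: NYPINY
Step 2: Decrypt each letter (c - k) mod 26:
  S(18) - N(13) = (18-13) mod 26 = 5 = F
  M(12) - Y(24) = (12-24) mod 26 = 14 = O
  G(6) - P(15) = (6-15) mod 26 = 17 = R
  U(20) - I(8) = (20-8) mod 26 = 12 = M
  N(13) - N(13) = (13-13) mod 26 = 0 = A
  R(17) - Y(24) = (17-24) mod 26 = 19 = T
Plaintext: FORMAT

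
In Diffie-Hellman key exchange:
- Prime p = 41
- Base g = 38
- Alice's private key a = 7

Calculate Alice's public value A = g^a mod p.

Step 1: A = g^a mod p = 38^7 mod 41.
  38^1 mod 41 = 38
  38^2 mod 41 = (38 * 38) mod 41 = 9
  38^3 mod 41 = (9 * 38) mod 41 = 14
  38^4 mod 41 = (14 * 38) mod 41 = 40
  38^5 mod 41 = (40 * 38) mod 41 = 3
  38^6 mod 41 = (3 * 38) mod 41 = 32
  38^7 mod 41 = (32 * 38) mod 41 = 27
Result: A = 27.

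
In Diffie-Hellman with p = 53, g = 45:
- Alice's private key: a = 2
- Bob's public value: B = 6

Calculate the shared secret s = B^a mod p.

Step 1: s = B^a mod p = 6^2 mod 53.
  6^1 mod 53 = 6
  6^2 mod 53 = (6 * 6) mod 53 = 36
Result: shared secret = 36.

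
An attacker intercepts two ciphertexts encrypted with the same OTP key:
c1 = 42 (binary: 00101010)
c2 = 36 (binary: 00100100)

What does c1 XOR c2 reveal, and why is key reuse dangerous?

Step 1: c1 XOR c2 = (m1 XOR k) XOR (m2 XOR k).
Step 2: By XOR associativity/commutativity: = m1 XOR m2 XOR k XOR k = m1 XOR m2.
Step 3: 00101010 XOR 00100100 = 00001110 = 14.
Step 4: The key cancels out! An attacker learns m1 XOR m2 = 14, revealing the relationship between plaintexts.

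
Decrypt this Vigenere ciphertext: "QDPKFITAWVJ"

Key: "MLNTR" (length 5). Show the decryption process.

Step 1: Key 'MLNTR' has length 5. Extended key: MLNTRMLNTRM
Step 2: Decrypt each position:
  Q(16) - M(12) = 4 = E
  D(3) - L(11) = 18 = S
  P(15) - N(13) = 2 = C
  K(10) - T(19) = 17 = R
  F(5) - R(17) = 14 = O
  I(8) - M(12) = 22 = W
  T(19) - L(11) = 8 = I
  A(0) - N(13) = 13 = N
  W(22) - T(19) = 3 = D
  V(21) - R(17) = 4 = E
  J(9) - M(12) = 23 = X
Plaintext: ESCROWINDEX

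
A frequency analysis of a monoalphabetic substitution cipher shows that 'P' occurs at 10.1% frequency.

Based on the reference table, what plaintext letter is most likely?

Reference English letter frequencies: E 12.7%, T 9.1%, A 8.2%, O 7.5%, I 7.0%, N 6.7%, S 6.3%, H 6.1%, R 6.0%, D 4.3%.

Step 1: The observed frequency is 10.1%.
Step 2: Compare with English frequencies:
  E: 12.7% (difference: 2.6%)
  T: 9.1% (difference: 1.0%) <-- closest
  A: 8.2% (difference: 1.9%)
  O: 7.5% (difference: 2.6%)
  I: 7.0% (difference: 3.1%)
  N: 6.7% (difference: 3.4%)
  S: 6.3% (difference: 3.8%)
  H: 6.1% (difference: 4.0%)
  R: 6.0% (difference: 4.1%)
  D: 4.3% (difference: 5.8%)
Step 3: 'P' most likely represents 'T' (frequency 9.1%).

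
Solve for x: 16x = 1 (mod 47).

Step 1: We need x such that 16 * x = 1 (mod 47).
Step 2: Using the extended Euclidean algorithm or trial:
  16 * 3 = 48 = 1 * 47 + 1.
Step 3: Since 48 mod 47 = 1, the inverse is x = 3.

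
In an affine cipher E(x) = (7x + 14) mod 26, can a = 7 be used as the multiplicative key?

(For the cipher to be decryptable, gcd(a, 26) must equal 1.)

Step 1: Compute gcd(7, 26).
Step 2: gcd(7, 26) = 1.
Since gcd = 1, 7 is coprime with 26, so it is a valid key.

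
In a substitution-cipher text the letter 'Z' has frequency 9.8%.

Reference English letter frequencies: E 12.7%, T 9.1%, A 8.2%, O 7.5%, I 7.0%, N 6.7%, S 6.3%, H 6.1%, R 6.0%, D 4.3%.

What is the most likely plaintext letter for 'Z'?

Step 1: The observed frequency is 9.8%.
Step 2: Compare with English frequencies:
  E: 12.7% (difference: 2.9%)
  T: 9.1% (difference: 0.7%) <-- closest
  A: 8.2% (difference: 1.6%)
  O: 7.5% (difference: 2.3%)
  I: 7.0% (difference: 2.8%)
  N: 6.7% (difference: 3.1%)
  S: 6.3% (difference: 3.5%)
  H: 6.1% (difference: 3.7%)
  R: 6.0% (difference: 3.8%)
  D: 4.3% (difference: 5.5%)
Step 3: 'Z' most likely represents 'T' (frequency 9.1%).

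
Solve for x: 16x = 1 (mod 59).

Step 1: We need x such that 16 * x = 1 (mod 59).
Step 2: Using the extended Euclidean algorithm or trial:
  16 * 48 = 768 = 13 * 59 + 1.
Step 3: Since 768 mod 59 = 1, the inverse is x = 48.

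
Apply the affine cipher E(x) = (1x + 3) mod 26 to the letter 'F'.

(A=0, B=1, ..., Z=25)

Step 1: Convert 'F' to number: x = 5.
Step 2: E(5) = (1 * 5 + 3) mod 26 = 8 mod 26 = 8.
Step 3: Convert 8 back to letter: I.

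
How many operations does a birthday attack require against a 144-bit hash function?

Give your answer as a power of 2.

Step 1: The birthday paradox gives collision probability ~50% after sqrt(2^n) = 2^(n/2) hashes.
Step 2: For 144-bit output: 2^(144/2) = 2^72.
Step 3: Approximately 2^72 hash computations needed.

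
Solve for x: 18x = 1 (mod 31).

Step 1: We need x such that 18 * x = 1 (mod 31).
Step 2: Using the extended Euclidean algorithm or trial:
  18 * 19 = 342 = 11 * 31 + 1.
Step 3: Since 342 mod 31 = 1, the inverse is x = 19.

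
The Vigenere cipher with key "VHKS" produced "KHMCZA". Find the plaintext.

Step 1: Extend key: VHKSVH
Step 2: Decrypt each letter (c - k) mod 26:
  K(10) - V(21) = (10-21) mod 26 = 15 = P
  H(7) - H(7) = (7-7) mod 26 = 0 = A
  M(12) - K(10) = (12-10) mod 26 = 2 = C
  C(2) - S(18) = (2-18) mod 26 = 10 = K
  Z(25) - V(21) = (25-21) mod 26 = 4 = E
  A(0) - H(7) = (0-7) mod 26 = 19 = T
Plaintext: PACKET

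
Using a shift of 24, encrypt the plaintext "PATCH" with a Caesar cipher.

Step 1: For each letter, shift forward by 24 positions (mod 26).
  P (position 15) -> position (15+24) mod 26 = 13 -> N
  A (position 0) -> position (0+24) mod 26 = 24 -> Y
  T (position 19) -> position (19+24) mod 26 = 17 -> R
  C (position 2) -> position (2+24) mod 26 = 0 -> A
  H (position 7) -> position (7+24) mod 26 = 5 -> F
Result: NYRAF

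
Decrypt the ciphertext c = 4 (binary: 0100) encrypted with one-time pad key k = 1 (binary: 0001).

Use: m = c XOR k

Step 1: XOR ciphertext with key:
  Ciphertext: 0100
  Key:        0001
  XOR:        0101
Step 2: Plaintext = 0101 = 5 in decimal.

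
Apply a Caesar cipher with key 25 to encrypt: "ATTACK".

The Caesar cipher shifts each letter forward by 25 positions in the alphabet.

Step 1: For each letter, shift forward by 25 positions (mod 26).
  A (position 0) -> position (0+25) mod 26 = 25 -> Z
  T (position 19) -> position (19+25) mod 26 = 18 -> S
  T (position 19) -> position (19+25) mod 26 = 18 -> S
  A (position 0) -> position (0+25) mod 26 = 25 -> Z
  C (position 2) -> position (2+25) mod 26 = 1 -> B
  K (position 10) -> position (10+25) mod 26 = 9 -> J
Result: ZSSZBJ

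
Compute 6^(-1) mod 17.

Step 1: We need x such that 6 * x = 1 (mod 17).
Step 2: Using the extended Euclidean algorithm or trial:
  6 * 3 = 18 = 1 * 17 + 1.
Step 3: Since 18 mod 17 = 1, the inverse is x = 3.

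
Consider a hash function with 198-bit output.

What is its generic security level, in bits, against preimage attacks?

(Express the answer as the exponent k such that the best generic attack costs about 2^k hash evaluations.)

Step 1: The hash has a 198-bit output.
Step 2: Preimage resistance means: given a digest h(x), it should be infeasible to find any input that hashes to it.
With a 198-bit output there are 2^198 possible digests, so a generic brute-force preimage search costs about 2^198 evaluations.
Step 3: Security level = 198 bits.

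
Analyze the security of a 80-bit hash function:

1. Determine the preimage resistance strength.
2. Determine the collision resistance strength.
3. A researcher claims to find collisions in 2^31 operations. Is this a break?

Step 1: Preimage resistance requires brute-force of 2^80 operations.
Step 2: Collision resistance (birthday bound) = 2^(80/2) = 2^40.
Step 3: The claimed attack costs 2^31 operations.
Step 4: Since 2^31 < 2^40, the claimed attack beats the generic birthday bound, so collision resistance is broken.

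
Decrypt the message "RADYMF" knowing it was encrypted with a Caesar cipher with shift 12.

Step 1: Reverse the shift by subtracting 12 from each letter position.
  R (position 17) -> position (17-12) mod 26 = 5 -> F
  A (position 0) -> position (0-12) mod 26 = 14 -> O
  D (position 3) -> position (3-12) mod 26 = 17 -> R
  Y (position 24) -> position (24-12) mod 26 = 12 -> M
  M (position 12) -> position (12-12) mod 26 = 0 -> A
  F (position 5) -> position (5-12) mod 26 = 19 -> T
Decrypted message: FORMAT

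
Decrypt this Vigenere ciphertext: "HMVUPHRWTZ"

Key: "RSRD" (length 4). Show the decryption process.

Step 1: Key 'RSRD' has length 4. Extended key: RSRDRSRDRS
Step 2: Decrypt each position:
  H(7) - R(17) = 16 = Q
  M(12) - S(18) = 20 = U
  V(21) - R(17) = 4 = E
  U(20) - D(3) = 17 = R
  P(15) - R(17) = 24 = Y
  H(7) - S(18) = 15 = P
  R(17) - R(17) = 0 = A
  W(22) - D(3) = 19 = T
  T(19) - R(17) = 2 = C
  Z(25) - S(18) = 7 = H
Plaintext: QUERYPATCH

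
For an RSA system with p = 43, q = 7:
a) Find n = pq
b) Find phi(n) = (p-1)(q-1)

Step 1: n = p * q = 43 * 7 = 301.
Step 2: phi(n) = (p-1)(q-1) = 42 * 6 = 252.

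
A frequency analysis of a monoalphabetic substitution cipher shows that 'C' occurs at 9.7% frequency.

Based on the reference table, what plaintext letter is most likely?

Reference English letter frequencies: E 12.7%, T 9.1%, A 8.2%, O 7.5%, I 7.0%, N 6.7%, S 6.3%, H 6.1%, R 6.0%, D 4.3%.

Step 1: The observed frequency is 9.7%.
Step 2: Compare with English frequencies:
  E: 12.7% (difference: 3.0%)
  T: 9.1% (difference: 0.6%) <-- closest
  A: 8.2% (difference: 1.5%)
  O: 7.5% (difference: 2.2%)
  I: 7.0% (difference: 2.7%)
  N: 6.7% (difference: 3.0%)
  S: 6.3% (difference: 3.4%)
  H: 6.1% (difference: 3.6%)
  R: 6.0% (difference: 3.7%)
  D: 4.3% (difference: 5.4%)
Step 3: 'C' most likely represents 'T' (frequency 9.1%).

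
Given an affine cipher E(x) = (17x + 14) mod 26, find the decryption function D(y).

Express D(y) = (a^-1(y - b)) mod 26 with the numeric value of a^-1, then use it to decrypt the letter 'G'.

Step 1: Find a^-1, the modular inverse of 17 mod 26.
Step 2: We need 17 * a^-1 = 1 (mod 26).
Step 3: 17 * 23 = 391 = 15 * 26 + 1, so a^-1 = 23.
Step 4: D(y) = 23(y - 14) mod 26.
Step 5: Apply to 'G' (y = 6): D(6) = 23 * (6 - 14) mod 26 = 23 * -8 mod 26 = 24 -> 'Y'.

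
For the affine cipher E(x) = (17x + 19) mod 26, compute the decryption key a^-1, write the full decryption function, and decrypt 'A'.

Step 1: Find a^-1, the modular inverse of 17 mod 26.
Step 2: We need 17 * a^-1 = 1 (mod 26).
Step 3: 17 * 23 = 391 = 15 * 26 + 1, so a^-1 = 23.
Step 4: D(y) = 23(y - 19) mod 26.
Step 5: Apply to 'A' (y = 0): D(0) = 23 * (0 - 19) mod 26 = 23 * -19 mod 26 = 5 -> 'F'.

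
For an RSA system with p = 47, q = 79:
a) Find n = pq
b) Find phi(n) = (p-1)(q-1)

Step 1: n = p * q = 47 * 79 = 3713.
Step 2: phi(n) = (p-1)(q-1) = 46 * 78 = 3588.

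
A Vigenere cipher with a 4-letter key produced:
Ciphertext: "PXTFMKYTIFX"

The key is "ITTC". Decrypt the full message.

Step 1: Key 'ITTC' has length 4. Extended key: ITTCITTCITT
Step 2: Decrypt each position:
  P(15) - I(8) = 7 = H
  X(23) - T(19) = 4 = E
  T(19) - T(19) = 0 = A
  F(5) - C(2) = 3 = D
  M(12) - I(8) = 4 = E
  K(10) - T(19) = 17 = R
  Y(24) - T(19) = 5 = F
  T(19) - C(2) = 17 = R
  I(8) - I(8) = 0 = A
  F(5) - T(19) = 12 = M
  X(23) - T(19) = 4 = E
Plaintext: HEADERFRAME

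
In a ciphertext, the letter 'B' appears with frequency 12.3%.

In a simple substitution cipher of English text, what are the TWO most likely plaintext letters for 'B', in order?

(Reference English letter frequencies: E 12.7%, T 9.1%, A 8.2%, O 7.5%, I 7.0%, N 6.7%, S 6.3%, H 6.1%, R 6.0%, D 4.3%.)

Step 1: Observed frequency of 'B' is 12.3%.
Step 2: Compute distances to each reference frequency and sort:
  E (12.7%): difference = 0.4% <-- BEST
  T (9.1%): difference = 3.2% <-- RUNNER-UP
  A (8.2%): difference = 4.1%
  O (7.5%): difference = 4.8%
  I (7.0%): difference = 5.3%
Step 3: Most likely is 'E' (12.7%, diff 0.4%); second most likely is 'T' (9.1%, diff 3.2%).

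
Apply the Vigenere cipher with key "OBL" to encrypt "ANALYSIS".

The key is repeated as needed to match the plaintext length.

Step 1: Repeat key to match plaintext length:
  Plaintext: ANALYSIS
  Key:       OBLOBLOB
Step 2: Encrypt each letter:
  A(0) + O(14) = (0+14) mod 26 = 14 = O
  N(13) + B(1) = (13+1) mod 26 = 14 = O
  A(0) + L(11) = (0+11) mod 26 = 11 = L
  L(11) + O(14) = (11+14) mod 26 = 25 = Z
  Y(24) + B(1) = (24+1) mod 26 = 25 = Z
  S(18) + L(11) = (18+11) mod 26 = 3 = D
  I(8) + O(14) = (8+14) mod 26 = 22 = W
  S(18) + B(1) = (18+1) mod 26 = 19 = T
Ciphertext: OOLZZDWT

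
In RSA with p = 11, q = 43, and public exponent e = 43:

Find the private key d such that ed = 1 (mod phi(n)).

Step 1: n = 11 * 43 = 473.
Step 2: phi(n) = 10 * 42 = 420.
Step 3: Find d such that 43 * d = 1 (mod 420).
Step 4: d = 43^(-1) mod 420 = 127.
Verification: 43 * 127 = 5461 = 13 * 420 + 1.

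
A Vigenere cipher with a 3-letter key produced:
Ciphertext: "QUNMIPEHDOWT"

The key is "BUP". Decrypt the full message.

Step 1: Key 'BUP' has length 3. Extended key: BUPBUPBUPBUP
Step 2: Decrypt each position:
  Q(16) - B(1) = 15 = P
  U(20) - U(20) = 0 = A
  N(13) - P(15) = 24 = Y
  M(12) - B(1) = 11 = L
  I(8) - U(20) = 14 = O
  P(15) - P(15) = 0 = A
  E(4) - B(1) = 3 = D
  H(7) - U(20) = 13 = N
  D(3) - P(15) = 14 = O
  O(14) - B(1) = 13 = N
  W(22) - U(20) = 2 = C
  T(19) - P(15) = 4 = E
Plaintext: PAYLOADNONCE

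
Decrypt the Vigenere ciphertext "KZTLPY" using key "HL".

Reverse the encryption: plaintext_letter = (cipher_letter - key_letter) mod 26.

Step 1: Extend key: HLHLHL
Step 2: Decrypt each letter (c - k) mod 26:
  K(10) - H(7) = (10-7) mod 26 = 3 = D
  Z(25) - L(11) = (25-11) mod 26 = 14 = O
  T(19) - H(7) = (19-7) mod 26 = 12 = M
  L(11) - L(11) = (11-11) mod 26 = 0 = A
  P(15) - H(7) = (15-7) mod 26 = 8 = I
  Y(24) - L(11) = (24-11) mod 26 = 13 = N
Plaintext: DOMAIN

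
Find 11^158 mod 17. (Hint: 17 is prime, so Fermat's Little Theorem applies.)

Step 1: Since 17 is prime, by Fermat's Little Theorem: 11^16 = 1 (mod 17).
Step 2: Reduce exponent: 158 mod 16 = 14.
Step 3: So 11^158 = 11^14 (mod 17).
Step 4: 11^14 mod 17 = 9.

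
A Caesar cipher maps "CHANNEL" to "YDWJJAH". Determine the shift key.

Step 1: Compare first letters: C (position 2) -> Y (position 24).
Step 2: Shift = (24 - 2) mod 26 = 22.
The shift value is 22.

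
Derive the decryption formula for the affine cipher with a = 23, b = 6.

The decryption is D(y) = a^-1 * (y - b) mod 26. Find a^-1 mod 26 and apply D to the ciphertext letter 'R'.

Step 1: Find a^-1, the modular inverse of 23 mod 26.
Step 2: We need 23 * a^-1 = 1 (mod 26).
Step 3: 23 * 17 = 391 = 15 * 26 + 1, so a^-1 = 17.
Step 4: D(y) = 17(y - 6) mod 26.
Step 5: Apply to 'R' (y = 17): D(17) = 17 * (17 - 6) mod 26 = 17 * 11 mod 26 = 5 -> 'F'.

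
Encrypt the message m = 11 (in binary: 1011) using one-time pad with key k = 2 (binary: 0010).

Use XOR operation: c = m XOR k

Step 1: Write out the XOR operation bit by bit:
  Message: 1011
  Key:     0010
  XOR:     1001
Step 2: Convert to decimal: 1001 = 9.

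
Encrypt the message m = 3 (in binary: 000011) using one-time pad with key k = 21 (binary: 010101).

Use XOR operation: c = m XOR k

Step 1: Write out the XOR operation bit by bit:
  Message: 000011
  Key:     010101
  XOR:     010110
Step 2: Convert to decimal: 010110 = 22.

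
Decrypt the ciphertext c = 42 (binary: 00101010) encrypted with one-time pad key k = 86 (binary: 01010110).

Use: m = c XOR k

Step 1: XOR ciphertext with key:
  Ciphertext: 00101010
  Key:        01010110
  XOR:        01111100
Step 2: Plaintext = 01111100 = 124 in decimal.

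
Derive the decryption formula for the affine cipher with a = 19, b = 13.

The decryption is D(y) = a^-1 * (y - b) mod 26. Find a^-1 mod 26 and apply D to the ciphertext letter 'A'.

Step 1: Find a^-1, the modular inverse of 19 mod 26.
Step 2: We need 19 * a^-1 = 1 (mod 26).
Step 3: 19 * 11 = 209 = 8 * 26 + 1, so a^-1 = 11.
Step 4: D(y) = 11(y - 13) mod 26.
Step 5: Apply to 'A' (y = 0): D(0) = 11 * (0 - 13) mod 26 = 11 * -13 mod 26 = 13 -> 'N'.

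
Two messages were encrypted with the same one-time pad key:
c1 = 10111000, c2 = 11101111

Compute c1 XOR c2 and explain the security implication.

Step 1: c1 XOR c2 = (m1 XOR k) XOR (m2 XOR k).
Step 2: By XOR associativity/commutativity: = m1 XOR m2 XOR k XOR k = m1 XOR m2.
Step 3: 10111000 XOR 11101111 = 01010111 = 87.
Step 4: The key cancels out! An attacker learns m1 XOR m2 = 87, revealing the relationship between plaintexts.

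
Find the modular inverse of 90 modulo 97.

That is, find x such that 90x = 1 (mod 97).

Step 1: We need x such that 90 * x = 1 (mod 97).
Step 2: Using the extended Euclidean algorithm or trial:
  90 * 83 = 7470 = 77 * 97 + 1.
Step 3: Since 7470 mod 97 = 1, the inverse is x = 83.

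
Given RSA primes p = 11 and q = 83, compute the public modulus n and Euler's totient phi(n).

Step 1: n = p * q = 11 * 83 = 913.
Step 2: phi(n) = (p-1)(q-1) = 10 * 82 = 820.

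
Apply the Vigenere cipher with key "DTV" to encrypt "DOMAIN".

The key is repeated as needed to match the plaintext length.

Step 1: Repeat key to match plaintext length:
  Plaintext: DOMAIN
  Key:       DTVDTV
Step 2: Encrypt each letter:
  D(3) + D(3) = (3+3) mod 26 = 6 = G
  O(14) + T(19) = (14+19) mod 26 = 7 = H
  M(12) + V(21) = (12+21) mod 26 = 7 = H
  A(0) + D(3) = (0+3) mod 26 = 3 = D
  I(8) + T(19) = (8+19) mod 26 = 1 = B
  N(13) + V(21) = (13+21) mod 26 = 8 = I
Ciphertext: GHHDBI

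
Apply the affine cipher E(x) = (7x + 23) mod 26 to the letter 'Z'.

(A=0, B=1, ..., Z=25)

Step 1: Convert 'Z' to number: x = 25.
Step 2: E(25) = (7 * 25 + 23) mod 26 = 198 mod 26 = 16.
Step 3: Convert 16 back to letter: Q.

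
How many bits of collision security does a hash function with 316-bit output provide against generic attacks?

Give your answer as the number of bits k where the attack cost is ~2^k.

Step 1: The hash has a 316-bit output.
Step 2: Collision resistance means it should be infeasible to find any x != y with h(x) = h(y).
By the birthday bound, a generic collision search succeeds after about sqrt(2^316) = 2^(316/2) = 2^158 evaluations.
Step 3: Security level = 158 bits.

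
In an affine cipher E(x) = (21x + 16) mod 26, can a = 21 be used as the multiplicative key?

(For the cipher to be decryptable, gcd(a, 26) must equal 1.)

Step 1: Compute gcd(21, 26).
Step 2: gcd(21, 26) = 1.
Since gcd = 1, 21 is coprime with 26, so it is a valid key.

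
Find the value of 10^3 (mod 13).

Step 1: Compute 10^3 mod 13 step by step, reducing modulo 13 at each step.
  10^1 mod 13 = 10
  10^2 mod 13 = (10 * 10) mod 13 = 9
  10^3 mod 13 = (9 * 10) mod 13 = 12
Step 2: Result = 12.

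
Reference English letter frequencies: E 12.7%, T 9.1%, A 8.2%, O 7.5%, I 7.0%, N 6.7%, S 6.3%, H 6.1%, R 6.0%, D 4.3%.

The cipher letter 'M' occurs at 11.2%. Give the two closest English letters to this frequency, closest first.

Step 1: Observed frequency of 'M' is 11.2%.
Step 2: Compute distances to each reference frequency and sort:
  E (12.7%): difference = 1.5% <-- BEST
  T (9.1%): difference = 2.1% <-- RUNNER-UP
  A (8.2%): difference = 3.0%
  O (7.5%): difference = 3.7%
  I (7.0%): difference = 4.2%
Step 3: Most likely is 'E' (12.7%, diff 1.5%); second most likely is 'T' (9.1%, diff 2.1%).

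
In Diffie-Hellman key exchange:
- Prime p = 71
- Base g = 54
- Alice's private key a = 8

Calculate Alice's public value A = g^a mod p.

Step 1: A = g^a mod p = 54^8 mod 71.
  54^1 mod 71 = 54
  54^2 mod 71 = (54 * 54) mod 71 = 5
  54^3 mod 71 = (5 * 54) mod 71 = 57
  54^4 mod 71 = (57 * 54) mod 71 = 25
  54^5 mod 71 = (25 * 54) mod 71 = 1
  54^6 mod 71 = (1 * 54) mod 71 = 54
  54^7 mod 71 = (54 * 54) mod 71 = 5
  54^8 mod 71 = (5 * 54) mod 71 = 57
Result: A = 57.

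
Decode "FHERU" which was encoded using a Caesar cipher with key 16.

Step 1: Reverse the shift by subtracting 16 from each letter position.
  F (position 5) -> position (5-16) mod 26 = 15 -> P
  H (position 7) -> position (7-16) mod 26 = 17 -> R
  E (position 4) -> position (4-16) mod 26 = 14 -> O
  R (position 17) -> position (17-16) mod 26 = 1 -> B
  U (position 20) -> position (20-16) mod 26 = 4 -> E
Decrypted message: PROBE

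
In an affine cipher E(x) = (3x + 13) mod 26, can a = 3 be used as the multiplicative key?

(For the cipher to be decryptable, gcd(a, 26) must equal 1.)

Step 1: Compute gcd(3, 26).
Step 2: gcd(3, 26) = 1.
Since gcd = 1, 3 is coprime with 26, so it is a valid key.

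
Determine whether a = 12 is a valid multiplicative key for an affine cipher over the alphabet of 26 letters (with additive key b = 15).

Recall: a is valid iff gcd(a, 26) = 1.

Step 1: Compute gcd(12, 26).
Step 2: gcd(12, 26) = 2.
Since gcd = 2 != 1, 12 shares a common factor with 26, so it cannot be used.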